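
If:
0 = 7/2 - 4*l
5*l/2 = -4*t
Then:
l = 7/8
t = -35/64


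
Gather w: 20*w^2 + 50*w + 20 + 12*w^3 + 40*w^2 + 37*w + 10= 12*w^3 + 60*w^2 + 87*w + 30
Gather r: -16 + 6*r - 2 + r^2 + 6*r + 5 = r^2 + 12*r - 13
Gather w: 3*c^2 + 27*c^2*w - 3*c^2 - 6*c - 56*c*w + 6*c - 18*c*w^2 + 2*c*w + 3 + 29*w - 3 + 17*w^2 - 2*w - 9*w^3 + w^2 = -9*w^3 + w^2*(18 - 18*c) + w*(27*c^2 - 54*c + 27)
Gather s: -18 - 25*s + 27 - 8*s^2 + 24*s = -8*s^2 - s + 9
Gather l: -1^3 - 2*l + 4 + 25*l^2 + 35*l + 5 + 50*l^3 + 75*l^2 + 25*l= 50*l^3 + 100*l^2 + 58*l + 8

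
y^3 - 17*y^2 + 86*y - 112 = (y - 8)*(y - 7)*(y - 2)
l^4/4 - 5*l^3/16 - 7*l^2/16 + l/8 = l*(l/4 + 1/4)*(l - 2)*(l - 1/4)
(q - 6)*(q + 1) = q^2 - 5*q - 6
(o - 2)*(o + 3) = o^2 + o - 6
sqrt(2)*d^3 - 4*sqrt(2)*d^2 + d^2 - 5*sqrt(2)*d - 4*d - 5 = (d - 5)*(d + 1)*(sqrt(2)*d + 1)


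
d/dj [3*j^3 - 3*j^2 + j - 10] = 9*j^2 - 6*j + 1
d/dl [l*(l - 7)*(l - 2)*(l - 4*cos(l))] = l*(l - 7)*(l - 2)*(4*sin(l) + 1) + l*(l - 7)*(l - 4*cos(l)) + l*(l - 2)*(l - 4*cos(l)) + (l - 7)*(l - 2)*(l - 4*cos(l))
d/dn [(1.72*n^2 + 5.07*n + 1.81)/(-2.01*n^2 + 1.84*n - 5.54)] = (13.3555*n^2 - 11.7814*n - 31.4182)/(4.0401*n^4 - 7.3968*n^3 + 25.6564*n^2 - 20.3872*n + 30.6916)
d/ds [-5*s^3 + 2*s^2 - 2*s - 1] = -15*s^2 + 4*s - 2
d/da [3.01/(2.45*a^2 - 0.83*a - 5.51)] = (2.4983 - 14.749*a)/(-2.45*a^2 + 0.83*a + 5.51)^2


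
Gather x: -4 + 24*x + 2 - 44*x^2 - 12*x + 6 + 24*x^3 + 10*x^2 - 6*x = 24*x^3 - 34*x^2 + 6*x + 4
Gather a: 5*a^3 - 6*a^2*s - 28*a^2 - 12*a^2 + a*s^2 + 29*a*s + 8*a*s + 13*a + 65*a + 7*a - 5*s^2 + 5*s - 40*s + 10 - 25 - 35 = 5*a^3 + a^2*(-6*s - 40) + a*(s^2 + 37*s + 85) - 5*s^2 - 35*s - 50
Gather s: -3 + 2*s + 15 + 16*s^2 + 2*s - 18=16*s^2 + 4*s - 6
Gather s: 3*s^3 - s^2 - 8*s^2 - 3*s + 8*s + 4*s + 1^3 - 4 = 3*s^3 - 9*s^2 + 9*s - 3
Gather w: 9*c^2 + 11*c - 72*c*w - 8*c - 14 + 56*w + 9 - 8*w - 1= 9*c^2 + 3*c + w*(48 - 72*c) - 6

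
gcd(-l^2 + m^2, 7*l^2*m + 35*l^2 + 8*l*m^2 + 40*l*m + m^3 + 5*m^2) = l + m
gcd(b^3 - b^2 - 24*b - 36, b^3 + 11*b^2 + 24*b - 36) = 1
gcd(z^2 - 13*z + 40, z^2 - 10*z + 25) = z - 5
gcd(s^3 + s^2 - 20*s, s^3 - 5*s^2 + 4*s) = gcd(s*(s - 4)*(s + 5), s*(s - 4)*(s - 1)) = s^2 - 4*s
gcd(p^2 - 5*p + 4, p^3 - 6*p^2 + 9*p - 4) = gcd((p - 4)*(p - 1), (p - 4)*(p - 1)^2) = p^2 - 5*p + 4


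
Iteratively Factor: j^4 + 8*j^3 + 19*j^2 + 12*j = (j + 3)*(j^3 + 5*j^2 + 4*j) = (j + 1)*(j + 3)*(j^2 + 4*j) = j*(j + 1)*(j + 3)*(j + 4)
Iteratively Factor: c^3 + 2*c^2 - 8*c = (c + 4)*(c^2 - 2*c) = c*(c + 4)*(c - 2)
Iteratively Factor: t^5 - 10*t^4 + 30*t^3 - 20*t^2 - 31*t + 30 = (t - 1)*(t^4 - 9*t^3 + 21*t^2 + t - 30) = (t - 3)*(t - 1)*(t^3 - 6*t^2 + 3*t + 10) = (t - 3)*(t - 2)*(t - 1)*(t^2 - 4*t - 5) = (t - 3)*(t - 2)*(t - 1)*(t + 1)*(t - 5)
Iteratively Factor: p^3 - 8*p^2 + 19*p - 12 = (p - 3)*(p^2 - 5*p + 4) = (p - 3)*(p - 1)*(p - 4)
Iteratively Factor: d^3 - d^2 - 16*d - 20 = (d + 2)*(d^2 - 3*d - 10) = (d - 5)*(d + 2)*(d + 2)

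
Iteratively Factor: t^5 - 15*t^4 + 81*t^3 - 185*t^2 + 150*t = (t - 2)*(t^4 - 13*t^3 + 55*t^2 - 75*t) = (t - 3)*(t - 2)*(t^3 - 10*t^2 + 25*t) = (t - 5)*(t - 3)*(t - 2)*(t^2 - 5*t) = t*(t - 5)*(t - 3)*(t - 2)*(t - 5)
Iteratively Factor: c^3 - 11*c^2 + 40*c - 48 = (c - 4)*(c^2 - 7*c + 12) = (c - 4)^2*(c - 3)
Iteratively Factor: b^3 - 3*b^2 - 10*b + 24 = (b + 3)*(b^2 - 6*b + 8) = (b - 2)*(b + 3)*(b - 4)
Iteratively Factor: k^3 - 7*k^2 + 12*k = (k)*(k^2 - 7*k + 12) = k*(k - 3)*(k - 4)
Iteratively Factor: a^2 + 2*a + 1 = (a + 1)*(a + 1)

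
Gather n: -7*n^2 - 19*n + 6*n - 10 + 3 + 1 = -7*n^2 - 13*n - 6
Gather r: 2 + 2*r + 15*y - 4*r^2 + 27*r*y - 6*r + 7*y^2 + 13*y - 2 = -4*r^2 + r*(27*y - 4) + 7*y^2 + 28*y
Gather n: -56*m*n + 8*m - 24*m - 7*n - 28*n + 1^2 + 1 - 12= -16*m + n*(-56*m - 35) - 10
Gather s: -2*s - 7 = -2*s - 7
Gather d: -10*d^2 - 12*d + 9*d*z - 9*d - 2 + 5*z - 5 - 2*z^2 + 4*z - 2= -10*d^2 + d*(9*z - 21) - 2*z^2 + 9*z - 9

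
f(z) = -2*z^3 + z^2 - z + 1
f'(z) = -6*z^2 + 2*z - 1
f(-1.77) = 16.99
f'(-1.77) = -23.34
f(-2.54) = 42.77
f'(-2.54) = -44.79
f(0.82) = -0.25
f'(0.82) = -3.39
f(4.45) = -159.89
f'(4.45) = -110.92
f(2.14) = -16.16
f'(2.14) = -24.20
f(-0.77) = 3.28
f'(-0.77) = -6.10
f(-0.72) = 2.98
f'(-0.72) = -5.55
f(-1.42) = 10.16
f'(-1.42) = -15.94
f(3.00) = -47.00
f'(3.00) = -49.00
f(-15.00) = 6991.00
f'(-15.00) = -1381.00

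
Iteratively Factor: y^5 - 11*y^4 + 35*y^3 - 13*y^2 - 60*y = (y)*(y^4 - 11*y^3 + 35*y^2 - 13*y - 60) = y*(y - 5)*(y^3 - 6*y^2 + 5*y + 12) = y*(y - 5)*(y + 1)*(y^2 - 7*y + 12) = y*(y - 5)*(y - 4)*(y + 1)*(y - 3)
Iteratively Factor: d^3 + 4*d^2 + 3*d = (d + 1)*(d^2 + 3*d) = (d + 1)*(d + 3)*(d)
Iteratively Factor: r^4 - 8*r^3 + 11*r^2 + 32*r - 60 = (r - 2)*(r^3 - 6*r^2 - r + 30) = (r - 5)*(r - 2)*(r^2 - r - 6) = (r - 5)*(r - 3)*(r - 2)*(r + 2)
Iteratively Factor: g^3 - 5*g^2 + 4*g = (g - 4)*(g^2 - g) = (g - 4)*(g - 1)*(g)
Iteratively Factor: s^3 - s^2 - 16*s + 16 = (s + 4)*(s^2 - 5*s + 4) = (s - 4)*(s + 4)*(s - 1)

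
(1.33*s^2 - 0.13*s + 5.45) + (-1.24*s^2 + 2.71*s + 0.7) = 0.0900000000000001*s^2 + 2.58*s + 6.15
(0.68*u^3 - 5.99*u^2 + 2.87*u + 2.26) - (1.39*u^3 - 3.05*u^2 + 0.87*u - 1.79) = -0.71*u^3 - 2.94*u^2 + 2.0*u + 4.05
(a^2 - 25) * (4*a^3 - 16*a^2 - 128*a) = 4*a^5 - 16*a^4 - 228*a^3 + 400*a^2 + 3200*a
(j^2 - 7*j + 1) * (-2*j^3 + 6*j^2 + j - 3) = -2*j^5 + 20*j^4 - 43*j^3 - 4*j^2 + 22*j - 3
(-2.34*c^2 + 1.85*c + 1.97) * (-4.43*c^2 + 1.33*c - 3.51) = 10.3662*c^4 - 11.3077*c^3 + 1.9468*c^2 - 3.8734*c - 6.9147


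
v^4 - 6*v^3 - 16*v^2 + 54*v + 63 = (v - 7)*(v - 3)*(v + 1)*(v + 3)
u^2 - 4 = (u - 2)*(u + 2)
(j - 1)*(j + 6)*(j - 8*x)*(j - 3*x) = j^4 - 11*j^3*x + 5*j^3 + 24*j^2*x^2 - 55*j^2*x - 6*j^2 + 120*j*x^2 + 66*j*x - 144*x^2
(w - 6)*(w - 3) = w^2 - 9*w + 18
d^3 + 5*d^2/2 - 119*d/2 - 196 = (d - 8)*(d + 7/2)*(d + 7)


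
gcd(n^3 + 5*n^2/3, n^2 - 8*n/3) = n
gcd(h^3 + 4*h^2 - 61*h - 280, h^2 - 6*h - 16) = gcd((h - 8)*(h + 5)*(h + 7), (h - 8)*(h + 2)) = h - 8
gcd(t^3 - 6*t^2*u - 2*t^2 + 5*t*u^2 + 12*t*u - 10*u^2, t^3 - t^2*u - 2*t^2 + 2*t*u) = t^2 - t*u - 2*t + 2*u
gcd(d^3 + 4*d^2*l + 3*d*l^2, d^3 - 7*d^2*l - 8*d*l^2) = d^2 + d*l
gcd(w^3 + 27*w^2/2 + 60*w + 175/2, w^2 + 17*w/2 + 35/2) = w^2 + 17*w/2 + 35/2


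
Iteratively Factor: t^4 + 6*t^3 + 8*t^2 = (t + 2)*(t^3 + 4*t^2) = t*(t + 2)*(t^2 + 4*t) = t^2*(t + 2)*(t + 4)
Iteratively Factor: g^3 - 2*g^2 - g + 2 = (g - 2)*(g^2 - 1) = (g - 2)*(g + 1)*(g - 1)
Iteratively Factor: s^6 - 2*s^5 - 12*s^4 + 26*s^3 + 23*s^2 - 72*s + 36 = (s - 2)*(s^5 - 12*s^3 + 2*s^2 + 27*s - 18) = (s - 3)*(s - 2)*(s^4 + 3*s^3 - 3*s^2 - 7*s + 6) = (s - 3)*(s - 2)*(s + 2)*(s^3 + s^2 - 5*s + 3) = (s - 3)*(s - 2)*(s + 2)*(s + 3)*(s^2 - 2*s + 1) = (s - 3)*(s - 2)*(s - 1)*(s + 2)*(s + 3)*(s - 1)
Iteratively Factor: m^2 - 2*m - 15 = (m - 5)*(m + 3)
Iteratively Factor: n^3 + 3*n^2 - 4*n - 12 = (n - 2)*(n^2 + 5*n + 6) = (n - 2)*(n + 2)*(n + 3)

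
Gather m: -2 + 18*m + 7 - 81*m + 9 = 14 - 63*m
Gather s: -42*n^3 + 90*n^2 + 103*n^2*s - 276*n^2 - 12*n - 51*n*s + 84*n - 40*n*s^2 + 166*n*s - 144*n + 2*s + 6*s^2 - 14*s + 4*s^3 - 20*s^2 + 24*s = -42*n^3 - 186*n^2 - 72*n + 4*s^3 + s^2*(-40*n - 14) + s*(103*n^2 + 115*n + 12)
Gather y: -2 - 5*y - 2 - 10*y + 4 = -15*y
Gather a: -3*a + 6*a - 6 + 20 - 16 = 3*a - 2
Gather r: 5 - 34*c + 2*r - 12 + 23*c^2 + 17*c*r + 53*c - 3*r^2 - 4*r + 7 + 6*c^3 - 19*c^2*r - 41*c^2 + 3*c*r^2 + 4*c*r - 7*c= 6*c^3 - 18*c^2 + 12*c + r^2*(3*c - 3) + r*(-19*c^2 + 21*c - 2)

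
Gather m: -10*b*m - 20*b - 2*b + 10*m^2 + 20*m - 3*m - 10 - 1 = -22*b + 10*m^2 + m*(17 - 10*b) - 11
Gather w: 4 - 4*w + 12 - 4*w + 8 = 24 - 8*w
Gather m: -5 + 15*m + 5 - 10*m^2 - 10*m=-10*m^2 + 5*m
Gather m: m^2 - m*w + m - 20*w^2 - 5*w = m^2 + m*(1 - w) - 20*w^2 - 5*w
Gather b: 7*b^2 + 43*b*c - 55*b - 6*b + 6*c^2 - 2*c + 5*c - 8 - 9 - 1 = 7*b^2 + b*(43*c - 61) + 6*c^2 + 3*c - 18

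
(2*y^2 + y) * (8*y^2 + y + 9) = 16*y^4 + 10*y^3 + 19*y^2 + 9*y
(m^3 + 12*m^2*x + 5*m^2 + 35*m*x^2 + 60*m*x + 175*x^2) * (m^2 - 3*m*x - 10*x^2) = m^5 + 9*m^4*x + 5*m^4 - 11*m^3*x^2 + 45*m^3*x - 225*m^2*x^3 - 55*m^2*x^2 - 350*m*x^4 - 1125*m*x^3 - 1750*x^4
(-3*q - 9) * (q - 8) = -3*q^2 + 15*q + 72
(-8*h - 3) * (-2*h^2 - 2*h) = 16*h^3 + 22*h^2 + 6*h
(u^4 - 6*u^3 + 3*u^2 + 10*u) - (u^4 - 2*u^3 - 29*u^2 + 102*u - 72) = -4*u^3 + 32*u^2 - 92*u + 72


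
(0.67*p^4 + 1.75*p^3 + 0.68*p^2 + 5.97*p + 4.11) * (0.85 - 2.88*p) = -1.9296*p^5 - 4.4705*p^4 - 0.4709*p^3 - 16.6156*p^2 - 6.7623*p + 3.4935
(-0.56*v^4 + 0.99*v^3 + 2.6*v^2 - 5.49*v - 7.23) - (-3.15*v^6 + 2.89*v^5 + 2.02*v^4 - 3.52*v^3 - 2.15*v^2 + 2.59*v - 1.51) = 3.15*v^6 - 2.89*v^5 - 2.58*v^4 + 4.51*v^3 + 4.75*v^2 - 8.08*v - 5.72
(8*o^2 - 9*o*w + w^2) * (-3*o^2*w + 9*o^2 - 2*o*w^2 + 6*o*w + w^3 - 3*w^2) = -24*o^4*w + 72*o^4 + 11*o^3*w^2 - 33*o^3*w + 23*o^2*w^3 - 69*o^2*w^2 - 11*o*w^4 + 33*o*w^3 + w^5 - 3*w^4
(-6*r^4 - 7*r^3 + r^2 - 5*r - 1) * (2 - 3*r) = 18*r^5 + 9*r^4 - 17*r^3 + 17*r^2 - 7*r - 2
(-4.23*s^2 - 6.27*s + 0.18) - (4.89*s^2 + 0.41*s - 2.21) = -9.12*s^2 - 6.68*s + 2.39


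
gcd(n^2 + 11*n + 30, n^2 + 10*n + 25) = n + 5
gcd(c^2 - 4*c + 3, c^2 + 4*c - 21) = c - 3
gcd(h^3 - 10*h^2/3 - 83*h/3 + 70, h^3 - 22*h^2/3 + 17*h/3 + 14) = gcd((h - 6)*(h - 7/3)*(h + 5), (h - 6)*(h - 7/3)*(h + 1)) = h^2 - 25*h/3 + 14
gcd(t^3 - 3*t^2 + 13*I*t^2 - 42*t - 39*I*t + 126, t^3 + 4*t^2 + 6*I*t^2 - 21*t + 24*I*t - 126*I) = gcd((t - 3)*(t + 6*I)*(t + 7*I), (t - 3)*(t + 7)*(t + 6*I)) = t^2 + t*(-3 + 6*I) - 18*I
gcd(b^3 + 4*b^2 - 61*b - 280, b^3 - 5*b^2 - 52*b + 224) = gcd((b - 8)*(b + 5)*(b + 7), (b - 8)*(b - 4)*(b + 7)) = b^2 - b - 56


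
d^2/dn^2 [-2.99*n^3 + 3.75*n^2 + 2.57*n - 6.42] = 7.5 - 17.94*n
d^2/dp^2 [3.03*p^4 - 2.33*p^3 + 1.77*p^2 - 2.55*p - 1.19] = 36.36*p^2 - 13.98*p + 3.54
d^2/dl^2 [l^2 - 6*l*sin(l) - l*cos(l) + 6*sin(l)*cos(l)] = 6*l*sin(l) + l*cos(l) + 2*sin(l) - 12*sin(2*l) - 12*cos(l) + 2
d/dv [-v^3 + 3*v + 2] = 3 - 3*v^2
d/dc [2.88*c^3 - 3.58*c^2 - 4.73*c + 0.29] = 8.64*c^2 - 7.16*c - 4.73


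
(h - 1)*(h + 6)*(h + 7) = h^3 + 12*h^2 + 29*h - 42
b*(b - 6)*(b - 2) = b^3 - 8*b^2 + 12*b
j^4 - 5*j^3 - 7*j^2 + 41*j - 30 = (j - 5)*(j - 2)*(j - 1)*(j + 3)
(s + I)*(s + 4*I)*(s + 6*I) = s^3 + 11*I*s^2 - 34*s - 24*I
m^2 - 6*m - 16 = (m - 8)*(m + 2)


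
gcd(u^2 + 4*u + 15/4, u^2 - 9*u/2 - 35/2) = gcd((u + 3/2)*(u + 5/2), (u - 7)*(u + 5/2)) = u + 5/2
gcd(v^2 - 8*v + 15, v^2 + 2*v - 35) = v - 5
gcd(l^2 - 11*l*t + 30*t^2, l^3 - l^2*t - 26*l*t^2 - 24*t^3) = -l + 6*t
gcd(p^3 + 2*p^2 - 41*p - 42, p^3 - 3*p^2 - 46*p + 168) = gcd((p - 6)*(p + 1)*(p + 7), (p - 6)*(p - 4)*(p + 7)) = p^2 + p - 42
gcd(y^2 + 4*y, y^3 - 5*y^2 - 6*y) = y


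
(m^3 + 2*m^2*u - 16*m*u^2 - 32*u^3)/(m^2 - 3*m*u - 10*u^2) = (-m^2 + 16*u^2)/(-m + 5*u)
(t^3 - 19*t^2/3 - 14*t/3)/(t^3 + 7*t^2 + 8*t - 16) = t*(3*t^2 - 19*t - 14)/(3*(t^3 + 7*t^2 + 8*t - 16))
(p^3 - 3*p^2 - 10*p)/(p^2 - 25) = p*(p + 2)/(p + 5)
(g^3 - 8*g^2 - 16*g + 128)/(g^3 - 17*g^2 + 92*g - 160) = (g + 4)/(g - 5)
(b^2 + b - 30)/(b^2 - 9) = (b^2 + b - 30)/(b^2 - 9)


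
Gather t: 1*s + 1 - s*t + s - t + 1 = 2*s + t*(-s - 1) + 2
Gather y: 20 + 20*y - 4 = 20*y + 16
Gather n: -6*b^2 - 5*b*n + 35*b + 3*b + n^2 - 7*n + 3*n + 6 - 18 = -6*b^2 + 38*b + n^2 + n*(-5*b - 4) - 12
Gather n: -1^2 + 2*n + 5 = 2*n + 4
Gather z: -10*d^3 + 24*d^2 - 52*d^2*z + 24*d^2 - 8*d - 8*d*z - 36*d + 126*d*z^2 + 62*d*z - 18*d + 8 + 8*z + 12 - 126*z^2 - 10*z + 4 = -10*d^3 + 48*d^2 - 62*d + z^2*(126*d - 126) + z*(-52*d^2 + 54*d - 2) + 24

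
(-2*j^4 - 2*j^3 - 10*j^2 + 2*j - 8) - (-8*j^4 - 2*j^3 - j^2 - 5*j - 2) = 6*j^4 - 9*j^2 + 7*j - 6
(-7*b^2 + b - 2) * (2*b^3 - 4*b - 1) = -14*b^5 + 2*b^4 + 24*b^3 + 3*b^2 + 7*b + 2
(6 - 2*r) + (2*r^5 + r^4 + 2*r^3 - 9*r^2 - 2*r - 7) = 2*r^5 + r^4 + 2*r^3 - 9*r^2 - 4*r - 1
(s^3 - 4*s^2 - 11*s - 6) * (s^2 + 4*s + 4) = s^5 - 23*s^3 - 66*s^2 - 68*s - 24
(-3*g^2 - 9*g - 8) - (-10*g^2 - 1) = 7*g^2 - 9*g - 7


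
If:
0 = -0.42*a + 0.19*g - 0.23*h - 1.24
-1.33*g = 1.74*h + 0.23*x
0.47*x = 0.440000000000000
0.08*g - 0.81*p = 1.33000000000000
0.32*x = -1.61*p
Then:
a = 9.95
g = 14.74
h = -11.39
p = -0.19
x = 0.94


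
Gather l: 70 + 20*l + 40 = 20*l + 110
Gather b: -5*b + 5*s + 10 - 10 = -5*b + 5*s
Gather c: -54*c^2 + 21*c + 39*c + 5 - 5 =-54*c^2 + 60*c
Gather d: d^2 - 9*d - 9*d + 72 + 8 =d^2 - 18*d + 80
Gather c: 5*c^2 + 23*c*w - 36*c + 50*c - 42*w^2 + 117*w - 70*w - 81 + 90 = 5*c^2 + c*(23*w + 14) - 42*w^2 + 47*w + 9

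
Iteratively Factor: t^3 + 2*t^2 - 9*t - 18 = (t + 3)*(t^2 - t - 6) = (t + 2)*(t + 3)*(t - 3)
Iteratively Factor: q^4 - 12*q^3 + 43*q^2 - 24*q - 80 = (q - 4)*(q^3 - 8*q^2 + 11*q + 20) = (q - 4)*(q + 1)*(q^2 - 9*q + 20) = (q - 5)*(q - 4)*(q + 1)*(q - 4)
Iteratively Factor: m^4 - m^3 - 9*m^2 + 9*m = (m)*(m^3 - m^2 - 9*m + 9) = m*(m + 3)*(m^2 - 4*m + 3) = m*(m - 3)*(m + 3)*(m - 1)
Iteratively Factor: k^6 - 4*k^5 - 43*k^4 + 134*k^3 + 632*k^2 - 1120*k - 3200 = (k + 2)*(k^5 - 6*k^4 - 31*k^3 + 196*k^2 + 240*k - 1600) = (k - 4)*(k + 2)*(k^4 - 2*k^3 - 39*k^2 + 40*k + 400) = (k - 5)*(k - 4)*(k + 2)*(k^3 + 3*k^2 - 24*k - 80) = (k - 5)*(k - 4)*(k + 2)*(k + 4)*(k^2 - k - 20) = (k - 5)*(k - 4)*(k + 2)*(k + 4)^2*(k - 5)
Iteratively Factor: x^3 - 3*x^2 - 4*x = (x - 4)*(x^2 + x) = (x - 4)*(x + 1)*(x)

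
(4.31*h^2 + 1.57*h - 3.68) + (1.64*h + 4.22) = 4.31*h^2 + 3.21*h + 0.54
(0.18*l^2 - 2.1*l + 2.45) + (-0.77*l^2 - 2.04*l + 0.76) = -0.59*l^2 - 4.14*l + 3.21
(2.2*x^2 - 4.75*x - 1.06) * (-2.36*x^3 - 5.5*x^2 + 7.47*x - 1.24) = -5.192*x^5 - 0.890000000000002*x^4 + 45.0606*x^3 - 32.3805*x^2 - 2.0282*x + 1.3144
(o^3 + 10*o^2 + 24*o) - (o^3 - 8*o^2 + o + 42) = 18*o^2 + 23*o - 42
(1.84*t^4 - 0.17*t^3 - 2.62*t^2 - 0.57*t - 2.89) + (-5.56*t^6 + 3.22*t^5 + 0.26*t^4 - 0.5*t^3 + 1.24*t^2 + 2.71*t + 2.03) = -5.56*t^6 + 3.22*t^5 + 2.1*t^4 - 0.67*t^3 - 1.38*t^2 + 2.14*t - 0.86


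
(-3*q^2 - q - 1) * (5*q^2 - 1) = -15*q^4 - 5*q^3 - 2*q^2 + q + 1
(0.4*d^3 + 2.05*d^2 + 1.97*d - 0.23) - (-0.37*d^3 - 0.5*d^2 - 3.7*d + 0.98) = 0.77*d^3 + 2.55*d^2 + 5.67*d - 1.21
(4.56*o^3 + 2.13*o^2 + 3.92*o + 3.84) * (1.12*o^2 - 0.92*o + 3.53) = 5.1072*o^5 - 1.8096*o^4 + 18.5276*o^3 + 8.2133*o^2 + 10.3048*o + 13.5552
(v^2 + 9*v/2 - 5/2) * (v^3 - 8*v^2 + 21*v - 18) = v^5 - 7*v^4/2 - 35*v^3/2 + 193*v^2/2 - 267*v/2 + 45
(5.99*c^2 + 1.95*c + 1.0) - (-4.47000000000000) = 5.99*c^2 + 1.95*c + 5.47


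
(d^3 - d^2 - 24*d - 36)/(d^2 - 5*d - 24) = (d^2 - 4*d - 12)/(d - 8)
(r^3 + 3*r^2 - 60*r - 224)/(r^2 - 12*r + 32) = (r^2 + 11*r + 28)/(r - 4)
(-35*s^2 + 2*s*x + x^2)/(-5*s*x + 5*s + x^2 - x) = (7*s + x)/(x - 1)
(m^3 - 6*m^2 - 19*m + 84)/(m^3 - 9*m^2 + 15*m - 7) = (m^2 + m - 12)/(m^2 - 2*m + 1)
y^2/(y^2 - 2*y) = y/(y - 2)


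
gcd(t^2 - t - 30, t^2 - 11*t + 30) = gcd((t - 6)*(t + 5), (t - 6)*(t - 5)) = t - 6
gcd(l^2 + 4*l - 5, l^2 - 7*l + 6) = l - 1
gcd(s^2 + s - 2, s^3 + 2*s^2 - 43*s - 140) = 1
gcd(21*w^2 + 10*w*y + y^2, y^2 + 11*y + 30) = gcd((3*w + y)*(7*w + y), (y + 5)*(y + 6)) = 1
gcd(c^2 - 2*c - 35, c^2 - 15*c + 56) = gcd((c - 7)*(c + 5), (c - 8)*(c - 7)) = c - 7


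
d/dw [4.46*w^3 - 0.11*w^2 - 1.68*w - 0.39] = 13.38*w^2 - 0.22*w - 1.68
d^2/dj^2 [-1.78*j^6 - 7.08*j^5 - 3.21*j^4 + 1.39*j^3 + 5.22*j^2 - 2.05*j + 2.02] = -53.4*j^4 - 141.6*j^3 - 38.52*j^2 + 8.34*j + 10.44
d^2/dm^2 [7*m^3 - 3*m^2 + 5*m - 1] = 42*m - 6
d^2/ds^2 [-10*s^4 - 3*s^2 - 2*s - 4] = -120*s^2 - 6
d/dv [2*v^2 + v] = 4*v + 1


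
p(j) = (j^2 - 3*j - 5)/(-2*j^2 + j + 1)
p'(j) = (2*j - 3)/(-2*j^2 + j + 1) + (4*j - 1)*(j^2 - 3*j - 5)/(-2*j^2 + j + 1)^2 = (-5*j^2 - 18*j + 2)/(4*j^4 - 4*j^3 - 3*j^2 + 2*j + 1)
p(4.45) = -0.04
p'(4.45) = -0.15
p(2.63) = 0.59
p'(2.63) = -0.77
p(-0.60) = 8.88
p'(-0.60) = 107.42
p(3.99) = 0.04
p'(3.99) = -0.21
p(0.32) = -5.25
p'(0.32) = -3.43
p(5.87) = -0.19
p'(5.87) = -0.07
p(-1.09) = 0.22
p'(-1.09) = 2.58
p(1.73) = 2.21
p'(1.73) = -4.16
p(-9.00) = -0.61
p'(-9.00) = -0.00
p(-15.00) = -0.57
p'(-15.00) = 0.00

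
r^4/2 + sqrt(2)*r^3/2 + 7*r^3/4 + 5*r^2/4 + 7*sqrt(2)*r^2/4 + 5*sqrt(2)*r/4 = r*(r/2 + 1/2)*(r + 5/2)*(r + sqrt(2))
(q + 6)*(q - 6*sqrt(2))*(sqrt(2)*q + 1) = sqrt(2)*q^3 - 11*q^2 + 6*sqrt(2)*q^2 - 66*q - 6*sqrt(2)*q - 36*sqrt(2)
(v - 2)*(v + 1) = v^2 - v - 2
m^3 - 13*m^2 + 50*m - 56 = (m - 7)*(m - 4)*(m - 2)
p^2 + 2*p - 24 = (p - 4)*(p + 6)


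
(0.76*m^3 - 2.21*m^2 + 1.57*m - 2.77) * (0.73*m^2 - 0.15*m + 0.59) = 0.5548*m^5 - 1.7273*m^4 + 1.926*m^3 - 3.5615*m^2 + 1.3418*m - 1.6343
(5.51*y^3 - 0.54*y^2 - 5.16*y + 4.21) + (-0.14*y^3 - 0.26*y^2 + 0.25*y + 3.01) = 5.37*y^3 - 0.8*y^2 - 4.91*y + 7.22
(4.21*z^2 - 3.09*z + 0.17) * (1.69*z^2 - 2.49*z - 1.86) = 7.1149*z^4 - 15.705*z^3 + 0.1508*z^2 + 5.3241*z - 0.3162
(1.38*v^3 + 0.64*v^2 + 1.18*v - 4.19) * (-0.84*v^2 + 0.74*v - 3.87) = -1.1592*v^5 + 0.4836*v^4 - 5.8582*v^3 + 1.916*v^2 - 7.6672*v + 16.2153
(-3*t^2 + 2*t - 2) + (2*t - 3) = -3*t^2 + 4*t - 5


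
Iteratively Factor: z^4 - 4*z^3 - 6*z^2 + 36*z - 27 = (z - 3)*(z^3 - z^2 - 9*z + 9) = (z - 3)*(z + 3)*(z^2 - 4*z + 3) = (z - 3)^2*(z + 3)*(z - 1)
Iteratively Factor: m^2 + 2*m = (m + 2)*(m)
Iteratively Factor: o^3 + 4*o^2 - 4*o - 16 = (o + 2)*(o^2 + 2*o - 8) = (o - 2)*(o + 2)*(o + 4)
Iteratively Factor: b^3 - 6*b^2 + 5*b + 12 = (b + 1)*(b^2 - 7*b + 12) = (b - 4)*(b + 1)*(b - 3)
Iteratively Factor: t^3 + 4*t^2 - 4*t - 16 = (t + 4)*(t^2 - 4) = (t + 2)*(t + 4)*(t - 2)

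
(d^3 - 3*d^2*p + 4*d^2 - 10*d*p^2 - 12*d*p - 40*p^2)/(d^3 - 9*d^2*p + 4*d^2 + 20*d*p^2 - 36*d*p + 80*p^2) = (-d - 2*p)/(-d + 4*p)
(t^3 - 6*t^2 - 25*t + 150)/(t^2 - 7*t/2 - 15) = 2*(t^2 - 25)/(2*t + 5)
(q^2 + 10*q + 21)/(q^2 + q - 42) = (q + 3)/(q - 6)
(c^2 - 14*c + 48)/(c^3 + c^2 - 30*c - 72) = (c - 8)/(c^2 + 7*c + 12)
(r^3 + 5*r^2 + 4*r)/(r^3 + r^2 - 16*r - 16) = r/(r - 4)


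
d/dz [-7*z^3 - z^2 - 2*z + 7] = -21*z^2 - 2*z - 2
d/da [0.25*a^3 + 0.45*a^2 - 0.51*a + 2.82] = 0.75*a^2 + 0.9*a - 0.51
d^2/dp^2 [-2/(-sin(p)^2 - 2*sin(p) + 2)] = 4*(-2*sin(p)^4 - 3*sin(p)^3 - 3*sin(p)^2 + 4*sin(p) + 6)/(sin(p)^2 + 2*sin(p) - 2)^3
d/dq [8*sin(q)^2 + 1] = 8*sin(2*q)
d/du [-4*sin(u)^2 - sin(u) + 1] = -(8*sin(u) + 1)*cos(u)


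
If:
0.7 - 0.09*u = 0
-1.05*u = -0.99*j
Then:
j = 8.25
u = 7.78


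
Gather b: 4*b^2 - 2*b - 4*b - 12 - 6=4*b^2 - 6*b - 18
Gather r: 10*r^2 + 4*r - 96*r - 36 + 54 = 10*r^2 - 92*r + 18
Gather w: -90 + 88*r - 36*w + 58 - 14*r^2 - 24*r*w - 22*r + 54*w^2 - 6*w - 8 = -14*r^2 + 66*r + 54*w^2 + w*(-24*r - 42) - 40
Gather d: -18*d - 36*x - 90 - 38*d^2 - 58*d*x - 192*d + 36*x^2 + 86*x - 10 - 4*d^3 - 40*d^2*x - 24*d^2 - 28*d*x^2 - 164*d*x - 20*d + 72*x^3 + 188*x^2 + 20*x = -4*d^3 + d^2*(-40*x - 62) + d*(-28*x^2 - 222*x - 230) + 72*x^3 + 224*x^2 + 70*x - 100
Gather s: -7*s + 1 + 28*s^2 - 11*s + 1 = 28*s^2 - 18*s + 2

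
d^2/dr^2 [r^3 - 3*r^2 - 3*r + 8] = 6*r - 6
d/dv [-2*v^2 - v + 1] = -4*v - 1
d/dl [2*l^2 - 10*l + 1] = 4*l - 10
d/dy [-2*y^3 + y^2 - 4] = 2*y*(1 - 3*y)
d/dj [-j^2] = -2*j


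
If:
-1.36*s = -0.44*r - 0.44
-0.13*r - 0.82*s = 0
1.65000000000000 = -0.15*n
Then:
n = -11.00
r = -0.67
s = 0.11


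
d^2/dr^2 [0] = 0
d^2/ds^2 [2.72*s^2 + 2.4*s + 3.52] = 5.44000000000000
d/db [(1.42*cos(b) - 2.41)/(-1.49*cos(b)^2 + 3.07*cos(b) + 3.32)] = (-2.1158*cos(b)^2 + 7.1818*cos(b) - 12.1131)*sin(b)/(2.2201*cos(b)^4 - 9.1486*cos(b)^3 - 0.4687*cos(b)^2 + 20.3848*cos(b) + 11.0224)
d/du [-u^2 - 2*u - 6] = -2*u - 2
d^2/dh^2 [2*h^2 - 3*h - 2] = 4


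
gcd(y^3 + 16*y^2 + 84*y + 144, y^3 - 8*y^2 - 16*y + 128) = y + 4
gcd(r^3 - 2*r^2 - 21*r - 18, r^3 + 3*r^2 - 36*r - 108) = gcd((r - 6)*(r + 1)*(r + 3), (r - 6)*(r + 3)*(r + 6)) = r^2 - 3*r - 18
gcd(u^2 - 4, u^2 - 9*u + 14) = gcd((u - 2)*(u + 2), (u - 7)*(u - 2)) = u - 2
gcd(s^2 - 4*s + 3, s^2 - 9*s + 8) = s - 1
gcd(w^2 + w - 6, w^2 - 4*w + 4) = w - 2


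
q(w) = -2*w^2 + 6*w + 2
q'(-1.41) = 11.64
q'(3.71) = -8.84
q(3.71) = -3.27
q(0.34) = 3.81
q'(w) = 6 - 4*w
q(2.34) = 5.09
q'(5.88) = -17.52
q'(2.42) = -3.68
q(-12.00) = -358.00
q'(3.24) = -6.96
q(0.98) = 5.96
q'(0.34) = 4.64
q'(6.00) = -18.00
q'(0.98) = 2.08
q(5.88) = -31.87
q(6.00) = -34.00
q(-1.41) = -10.44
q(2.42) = 4.81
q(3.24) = 0.44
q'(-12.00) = 54.00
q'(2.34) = -3.36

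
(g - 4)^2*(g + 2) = g^3 - 6*g^2 + 32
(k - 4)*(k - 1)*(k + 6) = k^3 + k^2 - 26*k + 24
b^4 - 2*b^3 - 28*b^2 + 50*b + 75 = (b - 5)*(b - 3)*(b + 1)*(b + 5)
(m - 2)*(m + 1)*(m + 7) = m^3 + 6*m^2 - 9*m - 14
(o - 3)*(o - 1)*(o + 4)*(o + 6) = o^4 + 6*o^3 - 13*o^2 - 66*o + 72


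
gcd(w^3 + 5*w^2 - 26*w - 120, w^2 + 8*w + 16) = w + 4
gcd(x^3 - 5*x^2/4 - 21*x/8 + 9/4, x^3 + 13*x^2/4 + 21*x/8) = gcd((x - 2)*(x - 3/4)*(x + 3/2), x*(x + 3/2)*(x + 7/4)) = x + 3/2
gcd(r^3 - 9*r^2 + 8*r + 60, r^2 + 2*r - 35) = r - 5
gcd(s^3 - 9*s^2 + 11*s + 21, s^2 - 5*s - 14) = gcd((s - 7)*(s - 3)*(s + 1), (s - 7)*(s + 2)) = s - 7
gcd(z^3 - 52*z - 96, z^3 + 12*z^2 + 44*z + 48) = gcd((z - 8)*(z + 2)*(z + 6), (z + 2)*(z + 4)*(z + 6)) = z^2 + 8*z + 12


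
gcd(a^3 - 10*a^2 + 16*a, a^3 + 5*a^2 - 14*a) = a^2 - 2*a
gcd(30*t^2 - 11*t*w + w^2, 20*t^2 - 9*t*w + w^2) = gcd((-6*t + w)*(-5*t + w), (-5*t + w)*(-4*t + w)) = 5*t - w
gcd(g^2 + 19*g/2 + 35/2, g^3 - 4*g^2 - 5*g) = 1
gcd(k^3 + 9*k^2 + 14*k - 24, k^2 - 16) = k + 4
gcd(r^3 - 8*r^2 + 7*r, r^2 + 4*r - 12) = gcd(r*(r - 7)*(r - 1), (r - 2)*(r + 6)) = 1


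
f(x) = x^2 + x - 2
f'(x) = 2*x + 1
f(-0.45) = -2.25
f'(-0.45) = 0.10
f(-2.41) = 1.40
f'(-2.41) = -3.82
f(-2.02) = 0.06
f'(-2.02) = -3.04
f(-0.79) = -2.17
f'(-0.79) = -0.58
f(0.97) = -0.09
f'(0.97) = 2.94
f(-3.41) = 6.22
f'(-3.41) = -5.82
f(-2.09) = 0.28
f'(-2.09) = -3.18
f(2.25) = 5.31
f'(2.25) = 5.50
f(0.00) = -2.00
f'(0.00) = 1.00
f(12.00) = 154.00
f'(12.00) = 25.00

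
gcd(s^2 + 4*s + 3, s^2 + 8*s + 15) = s + 3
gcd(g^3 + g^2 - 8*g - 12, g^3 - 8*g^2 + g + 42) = g^2 - g - 6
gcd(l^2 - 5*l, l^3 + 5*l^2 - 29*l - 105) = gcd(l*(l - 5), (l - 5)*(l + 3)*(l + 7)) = l - 5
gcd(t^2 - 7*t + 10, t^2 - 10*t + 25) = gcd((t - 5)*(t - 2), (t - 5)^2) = t - 5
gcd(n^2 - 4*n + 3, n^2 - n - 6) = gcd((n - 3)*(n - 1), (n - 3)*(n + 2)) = n - 3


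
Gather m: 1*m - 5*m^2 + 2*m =-5*m^2 + 3*m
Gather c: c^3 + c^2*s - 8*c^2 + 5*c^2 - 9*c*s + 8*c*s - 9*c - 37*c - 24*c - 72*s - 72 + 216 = c^3 + c^2*(s - 3) + c*(-s - 70) - 72*s + 144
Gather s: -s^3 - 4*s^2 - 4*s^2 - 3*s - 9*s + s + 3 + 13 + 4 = -s^3 - 8*s^2 - 11*s + 20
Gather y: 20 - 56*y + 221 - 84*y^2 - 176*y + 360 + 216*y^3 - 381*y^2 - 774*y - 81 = 216*y^3 - 465*y^2 - 1006*y + 520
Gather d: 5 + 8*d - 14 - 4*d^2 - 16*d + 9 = -4*d^2 - 8*d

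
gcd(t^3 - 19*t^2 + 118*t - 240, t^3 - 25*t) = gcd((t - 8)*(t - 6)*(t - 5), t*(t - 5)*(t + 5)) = t - 5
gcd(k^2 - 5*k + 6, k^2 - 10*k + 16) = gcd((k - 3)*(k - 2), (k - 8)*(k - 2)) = k - 2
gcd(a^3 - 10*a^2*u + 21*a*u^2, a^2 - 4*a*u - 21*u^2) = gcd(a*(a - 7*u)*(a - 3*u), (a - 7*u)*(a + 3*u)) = -a + 7*u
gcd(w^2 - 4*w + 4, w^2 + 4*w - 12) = w - 2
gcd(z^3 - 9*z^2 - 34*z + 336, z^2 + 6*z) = z + 6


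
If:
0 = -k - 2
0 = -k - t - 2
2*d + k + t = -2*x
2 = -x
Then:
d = 3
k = -2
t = 0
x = -2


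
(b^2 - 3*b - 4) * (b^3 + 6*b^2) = b^5 + 3*b^4 - 22*b^3 - 24*b^2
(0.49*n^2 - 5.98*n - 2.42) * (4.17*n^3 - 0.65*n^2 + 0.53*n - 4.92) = 2.0433*n^5 - 25.2551*n^4 - 5.9447*n^3 - 4.0072*n^2 + 28.139*n + 11.9064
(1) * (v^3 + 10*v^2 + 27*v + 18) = v^3 + 10*v^2 + 27*v + 18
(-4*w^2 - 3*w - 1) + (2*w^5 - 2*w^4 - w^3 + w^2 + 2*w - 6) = 2*w^5 - 2*w^4 - w^3 - 3*w^2 - w - 7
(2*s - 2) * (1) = 2*s - 2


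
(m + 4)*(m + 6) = m^2 + 10*m + 24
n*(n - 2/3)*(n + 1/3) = n^3 - n^2/3 - 2*n/9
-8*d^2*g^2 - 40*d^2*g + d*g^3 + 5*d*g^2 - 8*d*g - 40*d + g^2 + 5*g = (-8*d + g)*(g + 5)*(d*g + 1)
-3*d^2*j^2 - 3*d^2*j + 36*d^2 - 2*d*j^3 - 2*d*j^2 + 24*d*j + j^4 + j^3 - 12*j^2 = (-3*d + j)*(d + j)*(j - 3)*(j + 4)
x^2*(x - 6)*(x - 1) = x^4 - 7*x^3 + 6*x^2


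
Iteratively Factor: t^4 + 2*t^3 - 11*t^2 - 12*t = (t + 1)*(t^3 + t^2 - 12*t) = (t + 1)*(t + 4)*(t^2 - 3*t) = (t - 3)*(t + 1)*(t + 4)*(t)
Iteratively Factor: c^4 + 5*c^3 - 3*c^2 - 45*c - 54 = (c - 3)*(c^3 + 8*c^2 + 21*c + 18) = (c - 3)*(c + 2)*(c^2 + 6*c + 9) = (c - 3)*(c + 2)*(c + 3)*(c + 3)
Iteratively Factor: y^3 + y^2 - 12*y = (y - 3)*(y^2 + 4*y) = (y - 3)*(y + 4)*(y)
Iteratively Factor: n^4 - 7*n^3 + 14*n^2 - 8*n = (n - 1)*(n^3 - 6*n^2 + 8*n) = (n - 2)*(n - 1)*(n^2 - 4*n) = (n - 4)*(n - 2)*(n - 1)*(n)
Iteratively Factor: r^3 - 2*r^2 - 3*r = (r)*(r^2 - 2*r - 3) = r*(r - 3)*(r + 1)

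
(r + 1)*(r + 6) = r^2 + 7*r + 6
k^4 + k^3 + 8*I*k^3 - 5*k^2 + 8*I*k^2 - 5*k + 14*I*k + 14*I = (k + 2*I)*(k + 7*I)*(-I*k - I)*(I*k + 1)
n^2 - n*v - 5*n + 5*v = (n - 5)*(n - v)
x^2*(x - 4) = x^3 - 4*x^2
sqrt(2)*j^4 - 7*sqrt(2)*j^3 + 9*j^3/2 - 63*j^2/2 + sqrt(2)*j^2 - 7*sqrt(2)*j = j*(j - 7)*(j + 2*sqrt(2))*(sqrt(2)*j + 1/2)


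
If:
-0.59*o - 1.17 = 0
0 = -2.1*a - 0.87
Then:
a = -0.41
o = -1.98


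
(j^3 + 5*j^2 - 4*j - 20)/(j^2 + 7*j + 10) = j - 2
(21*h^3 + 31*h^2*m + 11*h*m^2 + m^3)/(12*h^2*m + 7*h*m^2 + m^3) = (7*h^2 + 8*h*m + m^2)/(m*(4*h + m))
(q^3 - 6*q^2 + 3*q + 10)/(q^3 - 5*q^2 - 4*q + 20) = (q + 1)/(q + 2)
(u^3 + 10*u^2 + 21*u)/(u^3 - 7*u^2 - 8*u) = (u^2 + 10*u + 21)/(u^2 - 7*u - 8)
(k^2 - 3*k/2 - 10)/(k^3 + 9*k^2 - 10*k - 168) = (k + 5/2)/(k^2 + 13*k + 42)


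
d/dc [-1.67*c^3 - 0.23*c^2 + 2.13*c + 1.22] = -5.01*c^2 - 0.46*c + 2.13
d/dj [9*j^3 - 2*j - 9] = 27*j^2 - 2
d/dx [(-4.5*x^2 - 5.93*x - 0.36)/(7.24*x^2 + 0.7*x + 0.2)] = (39.7832*x^2 + 3.4128*x - 0.934)/(52.4176*x^4 + 10.136*x^3 + 3.386*x^2 + 0.28*x + 0.04)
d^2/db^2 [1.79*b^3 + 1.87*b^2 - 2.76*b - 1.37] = 10.74*b + 3.74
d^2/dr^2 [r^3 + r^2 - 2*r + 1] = 6*r + 2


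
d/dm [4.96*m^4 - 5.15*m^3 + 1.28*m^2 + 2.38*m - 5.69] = 19.84*m^3 - 15.45*m^2 + 2.56*m + 2.38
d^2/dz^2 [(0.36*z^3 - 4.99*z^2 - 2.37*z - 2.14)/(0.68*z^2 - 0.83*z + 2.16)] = (2.22044604925031e-16*z^5 - 3.5527136788005e-15*z^4 - 8.386016*z^3 + 34.166208*z^2 + 38.210928*z - 51.722588)/(0.314432*z^6 - 1.151376*z^5 + 4.401708*z^4 - 7.886411*z^3 + 13.981896*z^2 - 11.617344*z + 10.077696)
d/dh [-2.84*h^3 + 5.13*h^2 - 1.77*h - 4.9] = -8.52*h^2 + 10.26*h - 1.77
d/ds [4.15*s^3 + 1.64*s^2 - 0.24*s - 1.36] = 12.45*s^2 + 3.28*s - 0.24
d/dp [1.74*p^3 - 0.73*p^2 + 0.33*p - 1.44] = 5.22*p^2 - 1.46*p + 0.33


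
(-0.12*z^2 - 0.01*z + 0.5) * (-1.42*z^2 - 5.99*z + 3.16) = 0.1704*z^4 + 0.733*z^3 - 1.0293*z^2 - 3.0266*z + 1.58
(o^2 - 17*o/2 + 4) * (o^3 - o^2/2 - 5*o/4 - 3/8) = o^5 - 9*o^4 + 7*o^3 + 33*o^2/4 - 29*o/16 - 3/2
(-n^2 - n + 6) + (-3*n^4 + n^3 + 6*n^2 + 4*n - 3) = -3*n^4 + n^3 + 5*n^2 + 3*n + 3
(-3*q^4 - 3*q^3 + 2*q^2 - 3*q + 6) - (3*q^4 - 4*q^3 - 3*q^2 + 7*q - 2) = -6*q^4 + q^3 + 5*q^2 - 10*q + 8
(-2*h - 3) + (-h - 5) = -3*h - 8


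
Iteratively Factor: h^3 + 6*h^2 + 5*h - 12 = (h + 3)*(h^2 + 3*h - 4) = (h - 1)*(h + 3)*(h + 4)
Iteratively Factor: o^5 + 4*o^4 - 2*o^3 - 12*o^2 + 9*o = (o + 3)*(o^4 + o^3 - 5*o^2 + 3*o) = (o + 3)^2*(o^3 - 2*o^2 + o) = (o - 1)*(o + 3)^2*(o^2 - o) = (o - 1)^2*(o + 3)^2*(o)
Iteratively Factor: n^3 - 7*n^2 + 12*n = (n - 4)*(n^2 - 3*n) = (n - 4)*(n - 3)*(n)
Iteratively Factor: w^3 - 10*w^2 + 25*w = (w - 5)*(w^2 - 5*w) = (w - 5)^2*(w)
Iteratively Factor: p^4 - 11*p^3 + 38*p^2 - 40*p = (p)*(p^3 - 11*p^2 + 38*p - 40) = p*(p - 5)*(p^2 - 6*p + 8) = p*(p - 5)*(p - 2)*(p - 4)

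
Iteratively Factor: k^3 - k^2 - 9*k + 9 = (k + 3)*(k^2 - 4*k + 3) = (k - 1)*(k + 3)*(k - 3)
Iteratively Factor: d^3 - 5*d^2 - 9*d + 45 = (d + 3)*(d^2 - 8*d + 15) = (d - 3)*(d + 3)*(d - 5)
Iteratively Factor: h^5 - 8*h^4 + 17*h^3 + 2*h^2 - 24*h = (h - 4)*(h^4 - 4*h^3 + h^2 + 6*h) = (h - 4)*(h + 1)*(h^3 - 5*h^2 + 6*h) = (h - 4)*(h - 3)*(h + 1)*(h^2 - 2*h) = h*(h - 4)*(h - 3)*(h + 1)*(h - 2)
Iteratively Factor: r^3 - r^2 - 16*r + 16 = (r - 4)*(r^2 + 3*r - 4) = (r - 4)*(r - 1)*(r + 4)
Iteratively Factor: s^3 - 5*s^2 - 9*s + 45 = (s + 3)*(s^2 - 8*s + 15) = (s - 5)*(s + 3)*(s - 3)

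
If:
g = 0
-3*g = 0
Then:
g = 0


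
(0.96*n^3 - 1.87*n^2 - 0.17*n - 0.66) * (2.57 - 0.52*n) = -0.4992*n^4 + 3.4396*n^3 - 4.7175*n^2 - 0.0937*n - 1.6962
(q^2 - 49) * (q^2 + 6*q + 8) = q^4 + 6*q^3 - 41*q^2 - 294*q - 392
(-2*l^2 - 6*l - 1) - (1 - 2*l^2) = -6*l - 2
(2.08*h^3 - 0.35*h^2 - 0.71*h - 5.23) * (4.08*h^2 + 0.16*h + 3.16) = 8.4864*h^5 - 1.0952*h^4 + 3.62*h^3 - 22.558*h^2 - 3.0804*h - 16.5268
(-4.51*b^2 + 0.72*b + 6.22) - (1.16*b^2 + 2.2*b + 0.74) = -5.67*b^2 - 1.48*b + 5.48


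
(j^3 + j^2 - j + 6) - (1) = j^3 + j^2 - j + 5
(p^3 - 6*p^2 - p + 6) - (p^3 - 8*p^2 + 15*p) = 2*p^2 - 16*p + 6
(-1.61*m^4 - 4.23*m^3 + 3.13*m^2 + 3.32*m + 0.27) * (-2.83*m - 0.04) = 4.5563*m^5 + 12.0353*m^4 - 8.6887*m^3 - 9.5208*m^2 - 0.8969*m - 0.0108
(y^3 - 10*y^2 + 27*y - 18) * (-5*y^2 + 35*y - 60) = -5*y^5 + 85*y^4 - 545*y^3 + 1635*y^2 - 2250*y + 1080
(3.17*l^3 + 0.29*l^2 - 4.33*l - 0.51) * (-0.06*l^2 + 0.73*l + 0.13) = -0.1902*l^5 + 2.2967*l^4 + 0.8836*l^3 - 3.0926*l^2 - 0.9352*l - 0.0663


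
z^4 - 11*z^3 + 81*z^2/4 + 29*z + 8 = (z - 8)*(z - 4)*(z + 1/2)^2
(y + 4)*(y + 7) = y^2 + 11*y + 28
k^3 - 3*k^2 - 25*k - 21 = (k - 7)*(k + 1)*(k + 3)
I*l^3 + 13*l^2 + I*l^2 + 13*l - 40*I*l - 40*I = (l - 8*I)*(l - 5*I)*(I*l + I)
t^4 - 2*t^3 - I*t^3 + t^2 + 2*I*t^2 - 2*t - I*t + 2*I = (t - 2)*(t - I)^2*(t + I)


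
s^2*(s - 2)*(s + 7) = s^4 + 5*s^3 - 14*s^2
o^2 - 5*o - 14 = (o - 7)*(o + 2)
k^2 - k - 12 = (k - 4)*(k + 3)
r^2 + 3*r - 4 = (r - 1)*(r + 4)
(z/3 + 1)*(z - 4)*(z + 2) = z^3/3 + z^2/3 - 14*z/3 - 8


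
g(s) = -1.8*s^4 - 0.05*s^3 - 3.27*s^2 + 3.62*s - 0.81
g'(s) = -7.2*s^3 - 0.15*s^2 - 6.54*s + 3.62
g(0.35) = 0.03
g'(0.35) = 1.00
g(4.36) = -701.79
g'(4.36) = -624.50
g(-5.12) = -1335.31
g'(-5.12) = 999.54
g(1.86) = -27.26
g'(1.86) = -55.39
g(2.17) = -48.78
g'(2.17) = -84.85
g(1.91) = -30.13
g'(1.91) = -59.59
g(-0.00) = -0.81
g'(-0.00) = 3.62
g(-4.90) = -1128.84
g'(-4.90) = 879.14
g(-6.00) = -2462.25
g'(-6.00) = 1592.66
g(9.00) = -12079.35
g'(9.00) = -5316.19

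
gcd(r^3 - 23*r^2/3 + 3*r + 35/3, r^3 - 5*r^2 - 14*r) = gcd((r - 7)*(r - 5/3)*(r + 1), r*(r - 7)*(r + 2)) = r - 7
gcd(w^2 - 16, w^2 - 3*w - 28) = w + 4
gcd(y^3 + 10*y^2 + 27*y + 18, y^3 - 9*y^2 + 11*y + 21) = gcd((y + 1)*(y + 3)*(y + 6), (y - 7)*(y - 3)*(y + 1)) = y + 1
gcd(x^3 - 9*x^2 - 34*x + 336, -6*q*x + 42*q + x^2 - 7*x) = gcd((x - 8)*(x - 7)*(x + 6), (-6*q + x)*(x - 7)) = x - 7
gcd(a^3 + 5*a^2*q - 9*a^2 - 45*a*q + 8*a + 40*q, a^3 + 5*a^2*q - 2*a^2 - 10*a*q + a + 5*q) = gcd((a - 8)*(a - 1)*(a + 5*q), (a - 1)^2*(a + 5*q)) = a^2 + 5*a*q - a - 5*q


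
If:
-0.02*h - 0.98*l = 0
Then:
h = -49.0*l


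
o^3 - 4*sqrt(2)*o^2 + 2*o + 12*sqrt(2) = (o - 3*sqrt(2))*(o - 2*sqrt(2))*(o + sqrt(2))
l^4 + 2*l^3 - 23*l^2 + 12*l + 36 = (l - 3)*(l - 2)*(l + 1)*(l + 6)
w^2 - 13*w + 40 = (w - 8)*(w - 5)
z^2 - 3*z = z*(z - 3)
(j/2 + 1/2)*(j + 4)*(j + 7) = j^3/2 + 6*j^2 + 39*j/2 + 14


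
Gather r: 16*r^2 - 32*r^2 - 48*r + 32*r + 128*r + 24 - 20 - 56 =-16*r^2 + 112*r - 52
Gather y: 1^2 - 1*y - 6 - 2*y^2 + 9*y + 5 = -2*y^2 + 8*y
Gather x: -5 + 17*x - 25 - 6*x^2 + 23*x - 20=-6*x^2 + 40*x - 50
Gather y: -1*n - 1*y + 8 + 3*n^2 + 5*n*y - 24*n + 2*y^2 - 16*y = 3*n^2 - 25*n + 2*y^2 + y*(5*n - 17) + 8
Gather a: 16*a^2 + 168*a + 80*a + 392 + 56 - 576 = 16*a^2 + 248*a - 128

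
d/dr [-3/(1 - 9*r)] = -27/(9*r - 1)^2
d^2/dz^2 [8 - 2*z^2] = -4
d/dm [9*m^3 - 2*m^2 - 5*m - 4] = 27*m^2 - 4*m - 5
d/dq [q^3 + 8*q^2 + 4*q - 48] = 3*q^2 + 16*q + 4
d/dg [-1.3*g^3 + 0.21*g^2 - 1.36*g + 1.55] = -3.9*g^2 + 0.42*g - 1.36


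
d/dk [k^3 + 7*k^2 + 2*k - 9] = 3*k^2 + 14*k + 2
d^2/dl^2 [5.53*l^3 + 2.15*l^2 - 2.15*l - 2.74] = 33.18*l + 4.3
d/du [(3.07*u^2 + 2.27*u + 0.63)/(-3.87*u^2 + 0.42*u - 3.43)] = (10.0743*u^2 - 16.184*u - 8.0507)/(14.9769*u^4 - 3.2508*u^3 + 26.7246*u^2 - 2.8812*u + 11.7649)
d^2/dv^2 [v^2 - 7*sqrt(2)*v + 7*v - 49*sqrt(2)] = 2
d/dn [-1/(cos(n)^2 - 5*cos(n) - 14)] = (5 - 2*cos(n))*sin(n)/(sin(n)^2 + 5*cos(n) + 13)^2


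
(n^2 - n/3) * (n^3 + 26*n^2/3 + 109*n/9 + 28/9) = n^5 + 25*n^4/3 + 83*n^3/9 - 25*n^2/27 - 28*n/27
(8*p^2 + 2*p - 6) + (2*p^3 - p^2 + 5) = 2*p^3 + 7*p^2 + 2*p - 1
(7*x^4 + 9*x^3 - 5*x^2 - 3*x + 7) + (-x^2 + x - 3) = 7*x^4 + 9*x^3 - 6*x^2 - 2*x + 4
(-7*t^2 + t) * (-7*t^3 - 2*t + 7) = 49*t^5 - 7*t^4 + 14*t^3 - 51*t^2 + 7*t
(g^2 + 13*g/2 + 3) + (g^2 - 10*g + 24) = 2*g^2 - 7*g/2 + 27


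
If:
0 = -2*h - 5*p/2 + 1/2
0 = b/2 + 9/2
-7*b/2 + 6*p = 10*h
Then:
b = -9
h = 327/148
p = -58/37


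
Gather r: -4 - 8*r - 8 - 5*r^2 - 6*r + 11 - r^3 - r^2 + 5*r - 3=-r^3 - 6*r^2 - 9*r - 4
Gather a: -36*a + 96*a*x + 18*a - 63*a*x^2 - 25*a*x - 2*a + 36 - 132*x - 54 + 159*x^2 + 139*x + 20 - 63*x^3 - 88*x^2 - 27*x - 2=a*(-63*x^2 + 71*x - 20) - 63*x^3 + 71*x^2 - 20*x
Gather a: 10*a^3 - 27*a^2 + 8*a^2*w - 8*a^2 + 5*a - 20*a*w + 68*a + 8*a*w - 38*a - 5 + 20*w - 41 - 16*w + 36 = 10*a^3 + a^2*(8*w - 35) + a*(35 - 12*w) + 4*w - 10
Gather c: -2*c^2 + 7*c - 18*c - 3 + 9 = -2*c^2 - 11*c + 6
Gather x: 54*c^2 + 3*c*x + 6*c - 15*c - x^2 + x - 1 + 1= 54*c^2 - 9*c - x^2 + x*(3*c + 1)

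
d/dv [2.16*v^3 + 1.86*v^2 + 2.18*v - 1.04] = 6.48*v^2 + 3.72*v + 2.18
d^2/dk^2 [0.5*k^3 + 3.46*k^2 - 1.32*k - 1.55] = 3.0*k + 6.92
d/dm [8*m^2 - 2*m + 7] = 16*m - 2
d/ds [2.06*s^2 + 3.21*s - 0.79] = 4.12*s + 3.21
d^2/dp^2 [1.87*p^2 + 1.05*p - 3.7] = 3.74000000000000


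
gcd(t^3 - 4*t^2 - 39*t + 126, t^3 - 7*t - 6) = t - 3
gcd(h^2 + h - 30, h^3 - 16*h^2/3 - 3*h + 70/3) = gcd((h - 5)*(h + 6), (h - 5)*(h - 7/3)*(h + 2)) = h - 5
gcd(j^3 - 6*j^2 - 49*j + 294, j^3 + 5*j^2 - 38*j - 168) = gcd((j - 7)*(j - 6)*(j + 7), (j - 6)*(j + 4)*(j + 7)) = j^2 + j - 42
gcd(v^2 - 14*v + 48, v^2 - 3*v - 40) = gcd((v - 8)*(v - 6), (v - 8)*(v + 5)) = v - 8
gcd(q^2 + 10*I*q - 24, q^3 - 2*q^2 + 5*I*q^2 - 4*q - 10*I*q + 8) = q + 4*I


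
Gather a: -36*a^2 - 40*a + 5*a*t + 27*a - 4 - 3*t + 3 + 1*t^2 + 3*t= -36*a^2 + a*(5*t - 13) + t^2 - 1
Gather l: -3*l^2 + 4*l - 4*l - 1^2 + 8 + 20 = 27 - 3*l^2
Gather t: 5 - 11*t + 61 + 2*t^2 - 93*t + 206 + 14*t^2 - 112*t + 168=16*t^2 - 216*t + 440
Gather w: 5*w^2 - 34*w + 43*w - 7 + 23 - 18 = 5*w^2 + 9*w - 2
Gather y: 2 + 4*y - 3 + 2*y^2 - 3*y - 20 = 2*y^2 + y - 21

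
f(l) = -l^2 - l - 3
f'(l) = -2*l - 1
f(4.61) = -28.86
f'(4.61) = -10.22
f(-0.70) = -2.79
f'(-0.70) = 0.40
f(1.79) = -7.99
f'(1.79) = -4.58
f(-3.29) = -10.53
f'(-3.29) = 5.58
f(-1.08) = -3.09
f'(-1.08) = 1.16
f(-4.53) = -18.99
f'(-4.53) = 8.06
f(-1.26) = -3.33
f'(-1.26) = 1.52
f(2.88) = -14.17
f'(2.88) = -6.76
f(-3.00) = -9.00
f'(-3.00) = 5.00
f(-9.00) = -75.00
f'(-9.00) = 17.00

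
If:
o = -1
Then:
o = -1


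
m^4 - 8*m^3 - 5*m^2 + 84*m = m*(m - 7)*(m - 4)*(m + 3)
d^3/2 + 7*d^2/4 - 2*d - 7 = (d/2 + 1)*(d - 2)*(d + 7/2)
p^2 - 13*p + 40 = (p - 8)*(p - 5)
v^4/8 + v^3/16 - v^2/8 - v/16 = v*(v/4 + 1/4)*(v/2 + 1/4)*(v - 1)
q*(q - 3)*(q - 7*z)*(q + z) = q^4 - 6*q^3*z - 3*q^3 - 7*q^2*z^2 + 18*q^2*z + 21*q*z^2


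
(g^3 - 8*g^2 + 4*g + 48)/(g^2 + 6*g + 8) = (g^2 - 10*g + 24)/(g + 4)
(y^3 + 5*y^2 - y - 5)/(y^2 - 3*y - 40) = (y^2 - 1)/(y - 8)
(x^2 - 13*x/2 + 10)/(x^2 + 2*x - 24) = (x - 5/2)/(x + 6)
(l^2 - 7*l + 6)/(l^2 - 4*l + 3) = (l - 6)/(l - 3)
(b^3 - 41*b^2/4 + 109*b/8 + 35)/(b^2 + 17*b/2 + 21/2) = (8*b^3 - 82*b^2 + 109*b + 280)/(4*(2*b^2 + 17*b + 21))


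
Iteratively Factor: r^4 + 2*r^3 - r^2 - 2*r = (r)*(r^3 + 2*r^2 - r - 2) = r*(r + 2)*(r^2 - 1) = r*(r - 1)*(r + 2)*(r + 1)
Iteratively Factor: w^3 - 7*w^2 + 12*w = (w - 3)*(w^2 - 4*w) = w*(w - 3)*(w - 4)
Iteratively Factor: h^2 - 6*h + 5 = (h - 1)*(h - 5)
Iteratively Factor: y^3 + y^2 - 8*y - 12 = (y + 2)*(y^2 - y - 6) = (y - 3)*(y + 2)*(y + 2)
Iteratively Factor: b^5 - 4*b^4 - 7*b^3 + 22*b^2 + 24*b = (b - 3)*(b^4 - b^3 - 10*b^2 - 8*b) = b*(b - 3)*(b^3 - b^2 - 10*b - 8) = b*(b - 3)*(b + 2)*(b^2 - 3*b - 4) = b*(b - 4)*(b - 3)*(b + 2)*(b + 1)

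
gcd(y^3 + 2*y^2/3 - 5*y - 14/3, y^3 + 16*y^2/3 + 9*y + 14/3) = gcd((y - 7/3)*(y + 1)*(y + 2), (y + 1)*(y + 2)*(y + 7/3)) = y^2 + 3*y + 2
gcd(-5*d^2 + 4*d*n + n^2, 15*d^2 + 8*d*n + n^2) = 5*d + n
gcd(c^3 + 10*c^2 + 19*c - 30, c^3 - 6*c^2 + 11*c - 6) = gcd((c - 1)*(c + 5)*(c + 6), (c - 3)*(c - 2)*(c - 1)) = c - 1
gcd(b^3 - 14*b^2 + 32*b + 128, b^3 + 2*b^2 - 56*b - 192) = b - 8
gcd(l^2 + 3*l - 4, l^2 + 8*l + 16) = l + 4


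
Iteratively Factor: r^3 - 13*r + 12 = (r - 1)*(r^2 + r - 12) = (r - 3)*(r - 1)*(r + 4)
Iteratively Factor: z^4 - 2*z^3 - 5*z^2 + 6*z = (z - 3)*(z^3 + z^2 - 2*z) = (z - 3)*(z - 1)*(z^2 + 2*z) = (z - 3)*(z - 1)*(z + 2)*(z)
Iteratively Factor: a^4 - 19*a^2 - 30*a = (a)*(a^3 - 19*a - 30) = a*(a + 2)*(a^2 - 2*a - 15) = a*(a + 2)*(a + 3)*(a - 5)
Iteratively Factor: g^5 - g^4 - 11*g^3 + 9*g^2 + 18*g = (g)*(g^4 - g^3 - 11*g^2 + 9*g + 18) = g*(g - 2)*(g^3 + g^2 - 9*g - 9) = g*(g - 2)*(g + 3)*(g^2 - 2*g - 3) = g*(g - 3)*(g - 2)*(g + 3)*(g + 1)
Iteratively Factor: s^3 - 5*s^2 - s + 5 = (s + 1)*(s^2 - 6*s + 5) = (s - 1)*(s + 1)*(s - 5)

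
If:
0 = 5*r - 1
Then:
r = 1/5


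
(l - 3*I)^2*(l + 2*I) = l^3 - 4*I*l^2 + 3*l - 18*I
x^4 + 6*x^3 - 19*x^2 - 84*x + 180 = (x - 3)*(x - 2)*(x + 5)*(x + 6)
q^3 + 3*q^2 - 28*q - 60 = (q - 5)*(q + 2)*(q + 6)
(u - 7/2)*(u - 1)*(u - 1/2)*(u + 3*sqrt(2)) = u^4 - 5*u^3 + 3*sqrt(2)*u^3 - 15*sqrt(2)*u^2 + 23*u^2/4 - 7*u/4 + 69*sqrt(2)*u/4 - 21*sqrt(2)/4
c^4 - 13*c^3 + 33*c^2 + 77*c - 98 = (c - 7)^2*(c - 1)*(c + 2)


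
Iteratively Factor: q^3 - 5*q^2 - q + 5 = (q - 5)*(q^2 - 1) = (q - 5)*(q - 1)*(q + 1)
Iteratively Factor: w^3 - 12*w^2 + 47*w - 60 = (w - 4)*(w^2 - 8*w + 15) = (w - 4)*(w - 3)*(w - 5)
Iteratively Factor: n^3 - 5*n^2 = (n)*(n^2 - 5*n) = n^2*(n - 5)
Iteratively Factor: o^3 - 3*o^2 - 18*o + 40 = (o - 2)*(o^2 - o - 20) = (o - 5)*(o - 2)*(o + 4)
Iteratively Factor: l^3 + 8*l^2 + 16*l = (l)*(l^2 + 8*l + 16) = l*(l + 4)*(l + 4)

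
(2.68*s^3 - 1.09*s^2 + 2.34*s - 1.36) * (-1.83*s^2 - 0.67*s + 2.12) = -4.9044*s^5 + 0.1991*s^4 + 2.1297*s^3 - 1.3898*s^2 + 5.872*s - 2.8832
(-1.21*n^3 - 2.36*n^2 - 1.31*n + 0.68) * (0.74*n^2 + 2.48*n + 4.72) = -0.8954*n^5 - 4.7472*n^4 - 12.5334*n^3 - 13.8848*n^2 - 4.4968*n + 3.2096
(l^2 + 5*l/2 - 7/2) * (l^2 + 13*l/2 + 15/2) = l^4 + 9*l^3 + 81*l^2/4 - 4*l - 105/4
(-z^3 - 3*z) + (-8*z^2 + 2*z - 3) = -z^3 - 8*z^2 - z - 3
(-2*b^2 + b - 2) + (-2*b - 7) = -2*b^2 - b - 9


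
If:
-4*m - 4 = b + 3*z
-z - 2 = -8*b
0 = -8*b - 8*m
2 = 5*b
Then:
No Solution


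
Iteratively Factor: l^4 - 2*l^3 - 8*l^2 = (l)*(l^3 - 2*l^2 - 8*l) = l*(l - 4)*(l^2 + 2*l) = l^2*(l - 4)*(l + 2)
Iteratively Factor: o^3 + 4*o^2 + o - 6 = (o + 2)*(o^2 + 2*o - 3) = (o - 1)*(o + 2)*(o + 3)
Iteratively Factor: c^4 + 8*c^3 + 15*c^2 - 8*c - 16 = (c + 1)*(c^3 + 7*c^2 + 8*c - 16) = (c + 1)*(c + 4)*(c^2 + 3*c - 4) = (c + 1)*(c + 4)^2*(c - 1)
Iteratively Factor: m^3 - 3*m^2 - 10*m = (m)*(m^2 - 3*m - 10) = m*(m + 2)*(m - 5)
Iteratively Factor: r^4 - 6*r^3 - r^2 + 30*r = (r)*(r^3 - 6*r^2 - r + 30) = r*(r - 5)*(r^2 - r - 6) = r*(r - 5)*(r - 3)*(r + 2)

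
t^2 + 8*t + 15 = (t + 3)*(t + 5)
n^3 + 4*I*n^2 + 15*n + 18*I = (n - 3*I)*(n + I)*(n + 6*I)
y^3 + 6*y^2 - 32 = (y - 2)*(y + 4)^2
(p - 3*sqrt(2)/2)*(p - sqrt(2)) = p^2 - 5*sqrt(2)*p/2 + 3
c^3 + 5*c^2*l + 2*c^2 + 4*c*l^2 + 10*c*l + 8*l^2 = (c + 2)*(c + l)*(c + 4*l)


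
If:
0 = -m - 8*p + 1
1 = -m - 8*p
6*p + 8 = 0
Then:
No Solution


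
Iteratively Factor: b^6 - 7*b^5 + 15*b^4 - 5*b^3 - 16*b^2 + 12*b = (b - 1)*(b^5 - 6*b^4 + 9*b^3 + 4*b^2 - 12*b) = (b - 2)*(b - 1)*(b^4 - 4*b^3 + b^2 + 6*b) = (b - 2)^2*(b - 1)*(b^3 - 2*b^2 - 3*b) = b*(b - 2)^2*(b - 1)*(b^2 - 2*b - 3) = b*(b - 3)*(b - 2)^2*(b - 1)*(b + 1)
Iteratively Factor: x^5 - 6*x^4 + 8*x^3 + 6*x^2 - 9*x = (x)*(x^4 - 6*x^3 + 8*x^2 + 6*x - 9) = x*(x - 1)*(x^3 - 5*x^2 + 3*x + 9) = x*(x - 3)*(x - 1)*(x^2 - 2*x - 3) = x*(x - 3)^2*(x - 1)*(x + 1)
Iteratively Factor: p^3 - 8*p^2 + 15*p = (p - 3)*(p^2 - 5*p) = (p - 5)*(p - 3)*(p)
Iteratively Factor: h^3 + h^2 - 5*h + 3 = (h - 1)*(h^2 + 2*h - 3) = (h - 1)*(h + 3)*(h - 1)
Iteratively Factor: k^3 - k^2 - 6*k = (k + 2)*(k^2 - 3*k) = (k - 3)*(k + 2)*(k)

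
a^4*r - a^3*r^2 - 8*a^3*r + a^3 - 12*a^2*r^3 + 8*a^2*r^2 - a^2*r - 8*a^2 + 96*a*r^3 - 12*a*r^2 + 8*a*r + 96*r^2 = (a - 8)*(a - 4*r)*(a + 3*r)*(a*r + 1)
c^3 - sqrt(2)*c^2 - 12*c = c*(c - 3*sqrt(2))*(c + 2*sqrt(2))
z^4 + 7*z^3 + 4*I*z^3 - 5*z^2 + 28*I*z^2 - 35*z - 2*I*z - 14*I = (z + 7)*(z + I)^2*(z + 2*I)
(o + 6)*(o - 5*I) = o^2 + 6*o - 5*I*o - 30*I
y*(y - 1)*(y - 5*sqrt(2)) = y^3 - 5*sqrt(2)*y^2 - y^2 + 5*sqrt(2)*y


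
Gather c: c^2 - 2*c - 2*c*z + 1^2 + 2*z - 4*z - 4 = c^2 + c*(-2*z - 2) - 2*z - 3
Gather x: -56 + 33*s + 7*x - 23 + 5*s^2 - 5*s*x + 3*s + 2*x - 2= 5*s^2 + 36*s + x*(9 - 5*s) - 81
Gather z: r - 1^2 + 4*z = r + 4*z - 1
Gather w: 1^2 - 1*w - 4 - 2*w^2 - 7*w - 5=-2*w^2 - 8*w - 8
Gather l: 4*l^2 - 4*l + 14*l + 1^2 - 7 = 4*l^2 + 10*l - 6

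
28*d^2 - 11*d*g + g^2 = (-7*d + g)*(-4*d + g)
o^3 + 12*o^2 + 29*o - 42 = (o - 1)*(o + 6)*(o + 7)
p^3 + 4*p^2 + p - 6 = (p - 1)*(p + 2)*(p + 3)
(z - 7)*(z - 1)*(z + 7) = z^3 - z^2 - 49*z + 49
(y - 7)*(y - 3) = y^2 - 10*y + 21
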